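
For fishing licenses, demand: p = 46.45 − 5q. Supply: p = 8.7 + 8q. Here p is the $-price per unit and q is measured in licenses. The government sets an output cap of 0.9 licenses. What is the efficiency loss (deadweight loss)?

$26.10

Competitive equilibrium: 46.45 − 5q = 8.7 + 8q → q* = 2.9038, p* = 31.9308.
At q = 0.9: demand price = 46.45 − 5·0.9 = 41.95; supply price = 8.7 + 8·0.9 = 15.9.
Δq = 2.9038 − 0.9 = 2.0038; wedge = 41.95 − 15.9 = 26.05.
The triangle = ½ × 2.0038 × 26.05 = $26.10.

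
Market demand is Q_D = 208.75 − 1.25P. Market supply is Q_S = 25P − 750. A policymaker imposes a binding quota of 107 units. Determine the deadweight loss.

1321.60

In inverse form: demand P = 167 − 0.8Q, supply P = 30 + 0.04Q.
Competitive equilibrium: 167 − 0.8Q = 30 + 0.04Q → Q* = 163.0952, P* = 36.5238.
At Q = 107: demand price = 167 − 0.8·107 = 81.4; supply price = 30 + 0.04·107 = 34.28.
ΔQ = 163.0952 − 107 = 56.0952; wedge = 81.4 − 34.28 = 47.12.
Welfare loss = ½ × 56.0952 × 47.12 = 1321.60.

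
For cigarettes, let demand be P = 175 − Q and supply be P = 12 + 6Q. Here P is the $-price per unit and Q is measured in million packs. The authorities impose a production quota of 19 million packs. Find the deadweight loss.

Competitive equilibrium: 175 − Q = 12 + 6Q → Q* = 23.2857, P* = 151.7143.
At Q = 19: demand price = 175 − 1·19 = 156; supply price = 12 + 6·19 = 126.
ΔQ = 23.2857 − 19 = 4.2857; wedge = 156 − 126 = 30.
Welfare loss = ½ × 4.2857 × 30 = $64.29 million.

$64.29 million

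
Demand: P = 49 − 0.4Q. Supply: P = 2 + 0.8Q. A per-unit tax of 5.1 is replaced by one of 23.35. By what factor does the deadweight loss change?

20.962

Competitive equilibrium: 49 − 0.4Q = 2 + 0.8Q → Q* = 39.1667, P* = 33.3333.
For a per-unit tax t: ΔQ = t/1.2, so DWL = ½·t·(t/1.2) = t²/2.4.
At t = 5.1: DWL = 10.8375. At t = 23.35: DWL = 227.176.
Ratio = (23.35/5.1)² = 20.962.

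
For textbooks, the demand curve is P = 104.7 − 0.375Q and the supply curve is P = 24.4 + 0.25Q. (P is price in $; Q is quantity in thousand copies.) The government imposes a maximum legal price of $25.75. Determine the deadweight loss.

$4733.96 thousand

Competitive equilibrium: 104.7 − 0.375Q = 24.4 + 0.25Q → Q* = 128.48, P* = 56.52.
At the ceiling P = 25.75, quantity supplied = (25.75 − 24.4)/0.25 = 5.4.
Willingness to pay at Q' = 5.4: 104.7 − 0.375·5.4 = 102.675.
ΔQ = 128.48 − 5.4 = 123.08; wedge = 102.675 − 25.75 = 76.925.
Welfare loss = ½ × 123.08 × 76.925 = $4733.96 thousand.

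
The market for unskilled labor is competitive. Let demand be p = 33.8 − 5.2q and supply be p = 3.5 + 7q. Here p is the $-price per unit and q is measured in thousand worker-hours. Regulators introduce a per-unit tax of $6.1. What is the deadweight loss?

$1.525 thousand

Competitive equilibrium: 33.8 − 5.2q = 3.5 + 7q → q* = 2.4836, p* = 20.8852.
With the tax, the buyer price exceeds the seller price by 6.1: (33.8 − 5.2q) − (3.5 + 7q) = 6.1 → q' = 1.9836.
Δq = 2.4836 − 1.9836 = 0.5; the wedge equals the tax, 6.1.
Deadweight loss = ½ × 0.5 × 6.1 = $1.525 thousand.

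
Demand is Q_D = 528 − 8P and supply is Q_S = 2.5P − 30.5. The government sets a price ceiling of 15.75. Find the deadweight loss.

In inverse form: demand P = 66 − 0.125Q, supply P = 12.2 + 0.4Q.
Competitive equilibrium: 66 − 0.125Q = 12.2 + 0.4Q → Q* = 102.4762, P* = 53.1905.
At the ceiling P = 15.75, quantity supplied = (15.75 − 12.2)/0.4 = 8.875.
Willingness to pay at Q' = 8.875: 66 − 0.125·8.875 = 64.8906.
ΔQ = 102.4762 − 8.875 = 93.6012; wedge = 64.8906 − 15.75 = 49.1406.
Deadweight loss = ½ × 93.6012 × 49.1406 = 2299.81.

2299.81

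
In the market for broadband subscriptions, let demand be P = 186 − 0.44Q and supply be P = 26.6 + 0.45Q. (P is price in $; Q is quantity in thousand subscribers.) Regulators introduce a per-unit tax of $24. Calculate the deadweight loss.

Competitive equilibrium: 186 − 0.44Q = 26.6 + 0.45Q → Q* = 179.1011, P* = 107.1955.
With the tax, the buyer price exceeds the seller price by 24: (186 − 0.44Q) − (26.6 + 0.45Q) = 24 → Q' = 152.1348.
ΔQ = 179.1011 − 152.1348 = 26.9663; the wedge equals the tax, 24.
The triangle = ½ × 26.9663 × 24 = $323.60 thousand.

$323.60 thousand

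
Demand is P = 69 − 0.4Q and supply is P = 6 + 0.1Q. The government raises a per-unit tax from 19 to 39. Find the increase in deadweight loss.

Competitive equilibrium: 69 − 0.4Q = 6 + 0.1Q → Q* = 126, P* = 18.6.
For a per-unit tax t: ΔQ = t/0.5, so DWL = ½·t·(t/0.5) = t²/1.
At t = 19: DWL = 361. At t = 39: DWL = 1521.
Increase = 1521 − 361 = 1160.

1160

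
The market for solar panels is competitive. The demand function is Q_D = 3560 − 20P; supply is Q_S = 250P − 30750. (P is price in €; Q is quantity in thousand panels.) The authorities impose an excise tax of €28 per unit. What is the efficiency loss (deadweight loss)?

In inverse form: demand P = 178 − 0.05Q, supply P = 123 + 0.004Q.
Competitive equilibrium: 178 − 0.05Q = 123 + 0.004Q → Q* = 1018.5185, P* = 127.0741.
With the tax, the buyer price exceeds the seller price by 28: (178 − 0.05Q) − (123 + 0.004Q) = 28 → Q' = 500.
ΔQ = 1018.5185 − 500 = 518.5185; the wedge equals the tax, 28.
DWL = ½ × 518.5185 × 28 = €7259.26 thousand.

€7259.26 thousand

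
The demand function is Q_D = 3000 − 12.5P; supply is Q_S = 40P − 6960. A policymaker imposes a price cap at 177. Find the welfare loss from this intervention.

13578.86

In inverse form: demand P = 240 − 0.08Q, supply P = 174 + 0.025Q.
Competitive equilibrium: 240 − 0.08Q = 174 + 0.025Q → Q* = 628.5714, P* = 189.7143.
At the ceiling P = 177, quantity supplied = (177 − 174)/0.025 = 120.
Willingness to pay at Q' = 120: 240 − 0.08·120 = 230.4.
ΔQ = 628.5714 − 120 = 508.5714; wedge = 230.4 − 177 = 53.4.
Deadweight loss = ½ × 508.5714 × 53.4 = 13578.86.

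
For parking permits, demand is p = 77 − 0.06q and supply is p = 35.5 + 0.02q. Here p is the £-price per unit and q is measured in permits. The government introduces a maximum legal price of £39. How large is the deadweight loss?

Competitive equilibrium: 77 − 0.06q = 35.5 + 0.02q → q* = 518.75, p* = 45.875.
At the ceiling p = 39, quantity supplied = (39 − 35.5)/0.02 = 175.
Willingness to pay at q' = 175: 77 − 0.06·175 = 66.5.
Δq = 518.75 − 175 = 343.75; wedge = 66.5 − 39 = 27.5.
Welfare loss = ½ × 343.75 × 27.5 = £4726.56.

£4726.56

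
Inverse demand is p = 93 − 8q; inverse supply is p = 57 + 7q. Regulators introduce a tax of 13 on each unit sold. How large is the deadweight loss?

5.63

Competitive equilibrium: 93 − 8q = 57 + 7q → q* = 2.4, p* = 73.8.
With the tax, the buyer price exceeds the seller price by 13: (93 − 8q) − (57 + 7q) = 13 → q' = 1.5333.
Δq = 2.4 − 1.5333 = 0.8667; the wedge equals the tax, 13.
DWL = ½ × 0.8667 × 13 = 5.63.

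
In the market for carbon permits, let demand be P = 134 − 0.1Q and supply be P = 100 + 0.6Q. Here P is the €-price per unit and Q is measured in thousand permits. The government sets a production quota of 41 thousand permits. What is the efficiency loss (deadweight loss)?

€20.06 thousand

Competitive equilibrium: 134 − 0.1Q = 100 + 0.6Q → Q* = 48.5714, P* = 129.1429.
At Q = 41: demand price = 134 − 0.1·41 = 129.9; supply price = 100 + 0.6·41 = 124.6.
ΔQ = 48.5714 − 41 = 7.5714; wedge = 129.9 − 124.6 = 5.3.
DWL = ½ × 7.5714 × 5.3 = €20.06 thousand.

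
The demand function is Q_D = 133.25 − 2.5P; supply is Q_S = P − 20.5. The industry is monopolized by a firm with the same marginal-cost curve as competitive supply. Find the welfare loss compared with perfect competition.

18.97

In inverse form: demand P = 53.3 − 0.4Q, supply P = 20.5 + Q.
Competitive equilibrium: 53.3 − 0.4Q = 20.5 + Q → Q* = 23.4286, P* = 43.9286.
Marginal revenue: MR = 53.3 − 0.8Q. Set MR = MC: 53.3 − 0.8Q = 20.5 + Q → Q_m = 18.2222.
Price P_m = 53.3 − 0.4·18.2222 = 46.0111; MC(Q_m) = 20.5 + 1·18.2222 = 38.7222.
Competitive Q* = 23.4286, so ΔQ = 5.2064; wedge = 46.0111 − 38.7222 = 7.2889.
Welfare loss = ½ × 5.2064 × 7.2889 = 18.97.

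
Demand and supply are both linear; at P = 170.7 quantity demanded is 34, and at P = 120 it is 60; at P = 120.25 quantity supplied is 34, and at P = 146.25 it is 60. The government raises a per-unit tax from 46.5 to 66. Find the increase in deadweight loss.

Demand slope = (120 − 170.7)/(60 − 34) = −1.95, so P = 237 − 1.95Q.
Supply slope = (146.25 − 120.25)/(60 − 34) = 1, so P = 86.25 + Q.
Competitive equilibrium: 237 − 1.95Q = 86.25 + Q → Q* = 51.1017, P* = 137.3517.
For a per-unit tax t: ΔQ = t/2.95, so DWL = ½·t·(t/2.95) = t²/5.9.
At t = 46.5: DWL = 366.483. At t = 66: DWL = 738.305.
Increase = 738.305 − 366.483 = 371.82.

371.82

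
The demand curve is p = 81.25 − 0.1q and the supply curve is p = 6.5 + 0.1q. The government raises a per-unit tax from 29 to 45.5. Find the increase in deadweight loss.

Competitive equilibrium: 81.25 − 0.1q = 6.5 + 0.1q → q* = 373.75, p* = 43.875.
For a per-unit tax t: Δq = t/0.2, so DWL = ½·t·(t/0.2) = t²/0.4.
At t = 29: DWL = 2102.5. At t = 45.5: DWL = 5175.625.
Increase = 5175.625 − 2102.5 = 3073.125.

3073.125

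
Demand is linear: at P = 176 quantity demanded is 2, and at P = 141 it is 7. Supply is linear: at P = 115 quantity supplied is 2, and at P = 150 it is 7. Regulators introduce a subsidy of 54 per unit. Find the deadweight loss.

104.14

Demand slope = (141 − 176)/(7 − 2) = −7, so P = 190 − 7Q.
Supply slope = (150 − 115)/(7 − 2) = 7, so P = 101 + 7Q.
Competitive equilibrium: 190 − 7Q = 101 + 7Q → Q* = 6.3571, P* = 145.5.
The subsidy lowers effective supply by 54: P = 47 + 7Q.
New quantity: 190 − 7Q = 47 + 7Q → Q' = 10.2143.
Overproduction ΔQ = 10.2143 − 6.3571 = 3.8572; wedge = subsidy = 54.
Deadweight loss = ½ × 3.8572 × 54 = 104.14.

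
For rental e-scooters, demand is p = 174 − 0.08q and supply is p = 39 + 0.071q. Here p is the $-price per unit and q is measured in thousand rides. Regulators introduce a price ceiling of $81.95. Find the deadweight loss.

$6310.64 thousand

Competitive equilibrium: 174 − 0.08q = 39 + 0.071q → q* = 894.0397, p* = 102.4768.
At the ceiling p = 81.95, quantity supplied = (81.95 − 39)/0.071 = 604.9296.
Willingness to pay at q' = 604.9296: 174 − 0.08·604.9296 = 125.6056.
Δq = 894.0397 − 604.9296 = 289.1101; wedge = 125.6056 − 81.95 = 43.6556.
The triangle = ½ × 289.1101 × 43.6556 = $6310.64 thousand.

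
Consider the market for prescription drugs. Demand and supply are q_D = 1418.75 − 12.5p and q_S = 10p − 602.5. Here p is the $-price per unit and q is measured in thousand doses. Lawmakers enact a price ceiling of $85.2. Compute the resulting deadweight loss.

$193.21 thousand

In inverse form: demand p = 113.5 − 0.08q, supply p = 60.25 + 0.1q.
Competitive equilibrium: 113.5 − 0.08q = 60.25 + 0.1q → q* = 295.8333, p* = 89.8333.
At the ceiling p = 85.2, quantity supplied = (85.2 − 60.25)/0.1 = 249.5.
Willingness to pay at q' = 249.5: 113.5 − 0.08·249.5 = 93.54.
Δq = 295.8333 − 249.5 = 46.3333; wedge = 93.54 − 85.2 = 8.34.
Deadweight loss = ½ × 46.3333 × 8.34 = $193.21 thousand.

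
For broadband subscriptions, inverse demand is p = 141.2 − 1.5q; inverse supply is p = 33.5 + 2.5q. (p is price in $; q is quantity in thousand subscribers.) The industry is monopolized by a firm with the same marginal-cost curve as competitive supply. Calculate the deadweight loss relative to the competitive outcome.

$107.84 thousand

Competitive equilibrium: 141.2 − 1.5q = 33.5 + 2.5q → q* = 26.925, p* = 100.8125.
Marginal revenue: MR = 141.2 − 3q. Set MR = MC: 141.2 − 3q = 33.5 + 2.5q → q_m = 19.58182.
Price p_m = 141.2 − 1.5·19.58182 = 111.82727; MC(q_m) = 33.5 + 2.5·19.58182 = 82.45455.
Competitive q* = 26.925, so Δq = 7.34318; wedge = 111.82727 − 82.45455 = 29.37272.
DWL = ½ × 7.34318 × 29.37272 = $107.84 thousand.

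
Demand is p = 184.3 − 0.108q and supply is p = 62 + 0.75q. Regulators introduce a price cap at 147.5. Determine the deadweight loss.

349.45

Competitive equilibrium: 184.3 − 0.108q = 62 + 0.75q → q* = 142.5408, p* = 168.9056.
At the ceiling p = 147.5, quantity supplied = (147.5 − 62)/0.75 = 114.
Willingness to pay at q' = 114: 184.3 − 0.108·114 = 171.988.
Δq = 142.5408 − 114 = 28.5408; wedge = 171.988 − 147.5 = 24.488.
The triangle = ½ × 28.5408 × 24.488 = 349.45.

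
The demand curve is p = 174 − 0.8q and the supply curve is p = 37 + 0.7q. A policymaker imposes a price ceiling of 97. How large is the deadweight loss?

23.68

Competitive equilibrium: 174 − 0.8q = 37 + 0.7q → q* = 91.3333, p* = 100.9333.
At the ceiling p = 97, quantity supplied = (97 − 37)/0.7 = 85.7143.
Willingness to pay at q' = 85.7143: 174 − 0.8·85.7143 = 105.4286.
Δq = 91.3333 − 85.7143 = 5.619; wedge = 105.4286 − 97 = 8.4286.
Welfare loss = ½ × 5.619 × 8.4286 = 23.68.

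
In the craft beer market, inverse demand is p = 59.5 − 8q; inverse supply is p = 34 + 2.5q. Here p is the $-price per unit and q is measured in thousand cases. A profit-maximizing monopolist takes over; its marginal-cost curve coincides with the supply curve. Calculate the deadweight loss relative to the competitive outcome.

$5.79 thousand

Competitive equilibrium: 59.5 − 8q = 34 + 2.5q → q* = 2.4286, p* = 40.0714.
Marginal revenue: MR = 59.5 − 16q. Set MR = MC: 59.5 − 16q = 34 + 2.5q → q_m = 1.3784.
Price p_m = 59.5 − 8·1.3784 = 48.4728; MC(q_m) = 34 + 2.5·1.3784 = 37.446.
Competitive q* = 2.4286, so Δq = 1.0502; wedge = 48.4728 − 37.446 = 11.0268.
DWL = ½ × 1.0502 × 11.0268 = $5.79 thousand.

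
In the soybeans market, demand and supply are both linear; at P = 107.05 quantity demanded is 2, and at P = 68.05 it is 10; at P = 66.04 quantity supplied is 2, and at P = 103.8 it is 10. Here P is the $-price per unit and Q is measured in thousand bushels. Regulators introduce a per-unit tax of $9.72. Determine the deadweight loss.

$4.92 thousand

Demand slope = (68.05 − 107.05)/(10 − 2) = −4.875, so P = 116.8 − 4.875Q.
Supply slope = (103.8 − 66.04)/(10 − 2) = 4.72, so P = 56.6 + 4.72Q.
Competitive equilibrium: 116.8 − 4.875Q = 56.6 + 4.72Q → Q* = 6.2741, P* = 86.2138.
With the tax, the buyer price exceeds the seller price by 9.72: (116.8 − 4.875Q) − (56.6 + 4.72Q) = 9.72 → Q' = 5.2611.
ΔQ = 6.2741 − 5.2611 = 1.013; the wedge equals the tax, 9.72.
Deadweight loss = ½ × 1.013 × 9.72 = $4.92 thousand.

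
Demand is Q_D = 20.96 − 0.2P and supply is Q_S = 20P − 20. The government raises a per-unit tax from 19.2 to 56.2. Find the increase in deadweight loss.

276.22

In inverse form: demand P = 104.8 − 5Q, supply P = 1 + 0.05Q.
Competitive equilibrium: 104.8 − 5Q = 1 + 0.05Q → Q* = 20.5545, P* = 2.0277.
For a per-unit tax t: ΔQ = t/5.05, so DWL = ½·t·(t/5.05) = t²/10.1.
At t = 19.2: DWL = 36.499. At t = 56.2: DWL = 312.717.
Increase = 312.717 − 36.499 = 276.22.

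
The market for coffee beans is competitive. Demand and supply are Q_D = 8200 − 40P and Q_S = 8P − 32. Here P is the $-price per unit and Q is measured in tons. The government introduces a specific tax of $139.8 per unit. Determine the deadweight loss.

In inverse form: demand P = 205 − 0.025Q, supply P = 4 + 0.125Q.
Competitive equilibrium: 205 − 0.025Q = 4 + 0.125Q → Q* = 1340, P* = 171.5.
With the tax, the buyer price exceeds the seller price by 139.8: (205 − 0.025Q) − (4 + 0.125Q) = 139.8 → Q' = 408.
ΔQ = 1340 − 408 = 932; the wedge equals the tax, 139.8.
Welfare loss = ½ × 932 × 139.8 = $65146.80.

$65146.80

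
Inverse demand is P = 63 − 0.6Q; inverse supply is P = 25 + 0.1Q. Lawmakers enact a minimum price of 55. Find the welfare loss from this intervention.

586.98

Competitive equilibrium: 63 − 0.6Q = 25 + 0.1Q → Q* = 54.28571, P* = 30.42857.
At the floor P = 55, quantity demanded = (63 − 55)/0.6 = 13.33333.
Sellers' marginal cost at Q' = 13.33333: 25 + 0.1·13.33333 = 26.33333.
ΔQ = 54.28571 − 13.33333 = 40.95238; wedge = 55 − 26.33333 = 28.66667.
Deadweight loss = ½ × 40.95238 × 28.66667 = 586.98.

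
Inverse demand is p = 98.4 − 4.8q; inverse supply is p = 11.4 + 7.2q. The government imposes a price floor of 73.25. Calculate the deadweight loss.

Competitive equilibrium: 98.4 − 4.8q = 11.4 + 7.2q → q* = 7.25, p* = 63.6.
At the floor p = 73.25, quantity demanded = (98.4 − 73.25)/4.8 = 5.2396.
Sellers' marginal cost at q' = 5.2396: 11.4 + 7.2·5.2396 = 49.1251.
Δq = 7.25 − 5.2396 = 2.0104; wedge = 73.25 − 49.1251 = 24.1249.
Deadweight loss = ½ × 2.0104 × 24.1249 = 24.25.

24.25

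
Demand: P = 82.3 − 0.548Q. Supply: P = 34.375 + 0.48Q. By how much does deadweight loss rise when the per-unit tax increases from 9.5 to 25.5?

Competitive equilibrium: 82.3 − 0.548Q = 34.375 + 0.48Q → Q* = 46.6196, P* = 56.7524.
For a per-unit tax t: ΔQ = t/1.028, so DWL = ½·t·(t/1.028) = t²/2.056.
At t = 9.5: DWL = 43.896. At t = 25.5: DWL = 316.269.
Increase = 316.269 − 43.896 = 272.37.

272.37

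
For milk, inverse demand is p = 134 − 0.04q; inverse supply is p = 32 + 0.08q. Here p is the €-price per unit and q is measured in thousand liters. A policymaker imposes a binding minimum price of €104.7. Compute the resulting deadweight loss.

Competitive equilibrium: 134 − 0.04q = 32 + 0.08q → q* = 850, p* = 100.
At the floor p = 104.7, quantity demanded = (134 − 104.7)/0.04 = 732.5.
Sellers' marginal cost at q' = 732.5: 32 + 0.08·732.5 = 90.6.
Δq = 850 − 732.5 = 117.5; wedge = 104.7 − 90.6 = 14.1.
Welfare loss = ½ × 117.5 × 14.1 = €828.375 thousand.

€828.375 thousand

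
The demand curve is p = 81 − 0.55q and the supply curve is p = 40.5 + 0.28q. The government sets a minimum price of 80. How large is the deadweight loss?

915.84

Competitive equilibrium: 81 − 0.55q = 40.5 + 0.28q → q* = 48.7952, p* = 54.1627.
At the floor p = 80, quantity demanded = (81 − 80)/0.55 = 1.8182.
Sellers' marginal cost at q' = 1.8182: 40.5 + 0.28·1.8182 = 41.0091.
Δq = 48.7952 − 1.8182 = 46.977; wedge = 80 − 41.0091 = 38.9909.
The triangle = ½ × 46.977 × 38.9909 = 915.84.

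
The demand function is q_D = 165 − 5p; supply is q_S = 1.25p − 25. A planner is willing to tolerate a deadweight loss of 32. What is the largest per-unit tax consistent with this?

8

In inverse form: demand p = 33 − 0.2q, supply p = 20 + 0.8q.
Competitive equilibrium: 33 − 0.2q = 20 + 0.8q → q* = 13, p* = 30.4.
A tax t gives Δq = t/1 and wedge t, so DWL = t²/2.
t²/2 = 32 → t² = 64 → t = 8.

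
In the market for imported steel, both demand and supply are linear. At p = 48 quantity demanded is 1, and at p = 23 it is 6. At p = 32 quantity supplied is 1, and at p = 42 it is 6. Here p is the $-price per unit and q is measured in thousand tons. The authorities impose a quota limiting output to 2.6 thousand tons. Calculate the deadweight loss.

Demand slope = (23 − 48)/(6 − 1) = −5, so p = 53 − 5q.
Supply slope = (42 − 32)/(6 − 1) = 2, so p = 30 + 2q.
Competitive equilibrium: 53 − 5q = 30 + 2q → q* = 3.2857, p* = 36.5714.
At q = 2.6: demand price = 53 − 5·2.6 = 40; supply price = 30 + 2·2.6 = 35.2.
Δq = 3.2857 − 2.6 = 0.6857; wedge = 40 − 35.2 = 4.8.
DWL = ½ × 0.6857 × 4.8 = $1.65 thousand.

$1.65 thousand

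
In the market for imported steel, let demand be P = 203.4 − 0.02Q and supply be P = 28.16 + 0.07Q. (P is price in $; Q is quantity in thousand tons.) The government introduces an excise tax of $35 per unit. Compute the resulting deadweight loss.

$6805.56 thousand

Competitive equilibrium: 203.4 − 0.02Q = 28.16 + 0.07Q → Q* = 1947.1111, P* = 164.4578.
With the tax, the buyer price exceeds the seller price by 35: (203.4 − 0.02Q) − (28.16 + 0.07Q) = 35 → Q' = 1558.2222.
ΔQ = 1947.1111 − 1558.2222 = 388.8889; the wedge equals the tax, 35.
The triangle = ½ × 388.8889 × 35 = $6805.56 thousand.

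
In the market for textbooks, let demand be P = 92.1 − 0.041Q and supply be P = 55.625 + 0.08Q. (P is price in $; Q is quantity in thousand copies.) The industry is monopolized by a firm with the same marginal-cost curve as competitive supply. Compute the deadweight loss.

$352.14 thousand

Competitive equilibrium: 92.1 − 0.041Q = 55.625 + 0.08Q → Q* = 301.4463, P* = 79.7407.
Marginal revenue: MR = 92.1 − 0.082Q. Set MR = MC: 92.1 − 0.082Q = 55.625 + 0.08Q → Q_m = 225.1543.
Price P_m = 92.1 − 0.041·225.1543 = 82.8687; MC(Q_m) = 55.625 + 0.08·225.1543 = 73.6373.
Competitive Q* = 301.4463, so ΔQ = 76.292; wedge = 82.8687 − 73.6373 = 9.2314.
DWL = ½ × 76.292 × 9.2314 = $352.14 thousand.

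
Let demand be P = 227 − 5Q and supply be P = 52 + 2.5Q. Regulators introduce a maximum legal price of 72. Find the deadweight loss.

881.67

Competitive equilibrium: 227 − 5Q = 52 + 2.5Q → Q* = 23.33333, P* = 110.33333.
At the ceiling P = 72, quantity supplied = (72 − 52)/2.5 = 8.
Willingness to pay at Q' = 8: 227 − 5·8 = 187.
ΔQ = 23.33333 − 8 = 15.33333; wedge = 187 − 72 = 115.
The triangle = ½ × 15.33333 × 115 = 881.67.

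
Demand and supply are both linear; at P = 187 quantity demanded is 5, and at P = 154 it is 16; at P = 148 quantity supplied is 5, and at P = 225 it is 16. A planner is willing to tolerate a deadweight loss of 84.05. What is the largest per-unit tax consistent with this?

Demand slope = (154 − 187)/(16 − 5) = −3, so P = 202 − 3Q.
Supply slope = (225 − 148)/(16 − 5) = 7, so P = 113 + 7Q.
Competitive equilibrium: 202 − 3Q = 113 + 7Q → Q* = 8.9, P* = 175.3.
A tax t gives ΔQ = t/10 and wedge t, so DWL = t²/20.
t²/20 = 84.05 → t² = 1681 → t = 41.

41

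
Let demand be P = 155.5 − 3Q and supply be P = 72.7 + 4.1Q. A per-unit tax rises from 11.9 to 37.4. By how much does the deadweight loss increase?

Competitive equilibrium: 155.5 − 3Q = 72.7 + 4.1Q → Q* = 11.662, P* = 120.5141.
For a per-unit tax t: ΔQ = t/7.1, so DWL = ½·t·(t/7.1) = t²/14.2.
At t = 11.9: DWL = 9.973. At t = 37.4: DWL = 98.504.
Increase = 98.504 − 9.973 = 88.53.

88.53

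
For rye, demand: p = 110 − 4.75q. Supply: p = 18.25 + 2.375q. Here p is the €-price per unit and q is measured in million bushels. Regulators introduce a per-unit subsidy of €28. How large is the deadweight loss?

Competitive equilibrium: 110 − 4.75q = 18.25 + 2.375q → q* = 12.8772, p* = 48.8333.
The subsidy lowers effective supply by 28: p = 2.375q − 9.75.
New quantity: 110 − 4.75q = 2.375q − 9.75 → q' = 16.807.
Overproduction Δq = 16.807 − 12.8772 = 3.9298; wedge = subsidy = 28.
Deadweight loss = ½ × 3.9298 × 28 = €55.02 million.

€55.02 million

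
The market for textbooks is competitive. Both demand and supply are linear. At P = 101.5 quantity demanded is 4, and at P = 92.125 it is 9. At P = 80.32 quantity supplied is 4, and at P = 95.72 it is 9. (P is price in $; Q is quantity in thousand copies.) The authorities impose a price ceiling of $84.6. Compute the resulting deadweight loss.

$20.62 thousand

Demand slope = (92.125 − 101.5)/(9 − 4) = −1.875, so P = 109 − 1.875Q.
Supply slope = (95.72 − 80.32)/(9 − 4) = 3.08, so P = 68 + 3.08Q.
Competitive equilibrium: 109 − 1.875Q = 68 + 3.08Q → Q* = 8.2745, P* = 93.4854.
At the ceiling P = 84.6, quantity supplied = (84.6 − 68)/3.08 = 5.3896.
Willingness to pay at Q' = 5.3896: 109 − 1.875·5.3896 = 98.8945.
ΔQ = 8.2745 − 5.3896 = 2.8849; wedge = 98.8945 − 84.6 = 14.2945.
DWL = ½ × 2.8849 × 14.2945 = $20.62 thousand.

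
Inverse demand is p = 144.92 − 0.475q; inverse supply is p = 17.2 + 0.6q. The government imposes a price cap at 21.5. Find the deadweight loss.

Competitive equilibrium: 144.92 − 0.475q = 17.2 + 0.6q → q* = 118.8093, p* = 88.4856.
At the ceiling p = 21.5, quantity supplied = (21.5 − 17.2)/0.6 = 7.1667.
Willingness to pay at q' = 7.1667: 144.92 − 0.475·7.1667 = 141.5158.
Δq = 118.8093 − 7.1667 = 111.6426; wedge = 141.5158 − 21.5 = 120.0158.
The triangle = ½ × 111.6426 × 120.0158 = 6699.44.

6699.44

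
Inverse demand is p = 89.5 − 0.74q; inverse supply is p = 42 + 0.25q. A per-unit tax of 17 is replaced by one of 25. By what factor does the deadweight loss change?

Competitive equilibrium: 89.5 − 0.74q = 42 + 0.25q → q* = 47.9798, p* = 53.9949.
For a per-unit tax t: Δq = t/0.99, so DWL = ½·t·(t/0.99) = t²/1.98.
At t = 17: DWL = 145.960. At t = 25: DWL = 315.657.
Ratio = (25/17)² = 2.163.

2.163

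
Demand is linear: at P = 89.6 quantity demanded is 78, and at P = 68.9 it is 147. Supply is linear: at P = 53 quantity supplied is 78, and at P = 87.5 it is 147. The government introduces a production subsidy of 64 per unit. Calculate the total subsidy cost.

Demand slope = (68.9 − 89.6)/(147 − 78) = −0.3, so P = 113 − 0.3Q.
Supply slope = (87.5 − 53)/(147 − 78) = 0.5, so P = 14 + 0.5Q.
Competitive equilibrium: 113 − 0.3Q = 14 + 0.5Q → Q* = 123.75, P* = 75.875.
The subsidy lowers effective supply by 64: P = 0.5Q − 50.
New quantity: 113 − 0.3Q = 0.5Q − 50 → Q' = 203.75.
Total subsidy cost = 64 × 203.75 = 13040.

13040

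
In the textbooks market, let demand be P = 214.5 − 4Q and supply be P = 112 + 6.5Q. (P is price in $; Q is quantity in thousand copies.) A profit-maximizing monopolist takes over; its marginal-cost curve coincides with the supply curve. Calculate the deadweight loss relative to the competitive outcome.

$38.07 thousand

Competitive equilibrium: 214.5 − 4Q = 112 + 6.5Q → Q* = 9.7619, P* = 175.4524.
Marginal revenue: MR = 214.5 − 8Q. Set MR = MC: 214.5 − 8Q = 112 + 6.5Q → Q_m = 7.069.
Price P_m = 214.5 − 4·7.069 = 186.224; MC(Q_m) = 112 + 6.5·7.069 = 157.9485.
Competitive Q* = 9.7619, so ΔQ = 2.6929; wedge = 186.224 − 157.9485 = 28.2755.
DWL = ½ × 2.6929 × 28.2755 = $38.07 thousand.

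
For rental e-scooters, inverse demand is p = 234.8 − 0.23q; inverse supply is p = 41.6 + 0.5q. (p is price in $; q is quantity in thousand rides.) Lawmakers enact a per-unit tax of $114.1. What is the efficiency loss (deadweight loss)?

$8916.99 thousand

Competitive equilibrium: 234.8 − 0.23q = 41.6 + 0.5q → q* = 264.6575, p* = 173.9288.
With the tax, the buyer price exceeds the seller price by 114.1: (234.8 − 0.23q) − (41.6 + 0.5q) = 114.1 → q' = 108.3562.
Δq = 264.6575 − 108.3562 = 156.3013; the wedge equals the tax, 114.1.
Deadweight loss = ½ × 156.3013 × 114.1 = $8916.99 thousand.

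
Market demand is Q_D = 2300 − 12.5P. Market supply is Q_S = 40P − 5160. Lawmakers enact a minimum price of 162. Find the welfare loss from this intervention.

3250.07

In inverse form: demand P = 184 − 0.08Q, supply P = 129 + 0.025Q.
Competitive equilibrium: 184 − 0.08Q = 129 + 0.025Q → Q* = 523.8095, P* = 142.0952.
At the floor P = 162, quantity demanded = (184 − 162)/0.08 = 275.
Sellers' marginal cost at Q' = 275: 129 + 0.025·275 = 135.875.
ΔQ = 523.8095 − 275 = 248.8095; wedge = 162 − 135.875 = 26.125.
Deadweight loss = ½ × 248.8095 × 26.125 = 3250.07.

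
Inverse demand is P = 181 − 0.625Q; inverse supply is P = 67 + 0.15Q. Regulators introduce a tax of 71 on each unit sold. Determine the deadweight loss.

Competitive equilibrium: 181 − 0.625Q = 67 + 0.15Q → Q* = 147.0968, P* = 89.0645.
With the tax, the buyer price exceeds the seller price by 71: (181 − 0.625Q) − (67 + 0.15Q) = 71 → Q' = 55.4839.
ΔQ = 147.0968 − 55.4839 = 91.6129; the wedge equals the tax, 71.
Welfare loss = ½ × 91.6129 × 71 = 3252.26.

3252.26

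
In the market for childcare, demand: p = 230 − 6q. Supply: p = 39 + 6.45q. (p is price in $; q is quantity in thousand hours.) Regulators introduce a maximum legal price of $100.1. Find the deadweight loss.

$214.38 thousand

Competitive equilibrium: 230 − 6q = 39 + 6.45q → q* = 15.3414, p* = 137.9518.
At the ceiling p = 100.1, quantity supplied = (100.1 − 39)/6.45 = 9.4729.
Willingness to pay at q' = 9.4729: 230 − 6·9.4729 = 173.1626.
Δq = 15.3414 − 9.4729 = 5.8685; wedge = 173.1626 − 100.1 = 73.0626.
Deadweight loss = ½ × 5.8685 × 73.0626 = $214.38 thousand.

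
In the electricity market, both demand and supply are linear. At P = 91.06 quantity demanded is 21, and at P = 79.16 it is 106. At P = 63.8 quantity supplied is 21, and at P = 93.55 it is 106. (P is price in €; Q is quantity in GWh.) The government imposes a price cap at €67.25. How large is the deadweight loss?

€513.37

Demand slope = (79.16 − 91.06)/(106 − 21) = −0.14, so P = 94 − 0.14Q.
Supply slope = (93.55 − 63.8)/(106 − 21) = 0.35, so P = 56.45 + 0.35Q.
Competitive equilibrium: 94 − 0.14Q = 56.45 + 0.35Q → Q* = 76.6327, P* = 83.2714.
At the ceiling P = 67.25, quantity supplied = (67.25 − 56.45)/0.35 = 30.8571.
Willingness to pay at Q' = 30.8571: 94 − 0.14·30.8571 = 89.68.
ΔQ = 76.6327 − 30.8571 = 45.7756; wedge = 89.68 − 67.25 = 22.43.
The triangle = ½ × 45.7756 × 22.43 = €513.37.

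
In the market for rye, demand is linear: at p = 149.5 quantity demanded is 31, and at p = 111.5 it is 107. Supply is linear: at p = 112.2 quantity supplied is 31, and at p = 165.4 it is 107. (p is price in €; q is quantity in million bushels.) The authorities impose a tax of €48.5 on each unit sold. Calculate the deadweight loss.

€980.10 million

Demand slope = (111.5 − 149.5)/(107 − 31) = −0.5, so p = 165 − 0.5q.
Supply slope = (165.4 − 112.2)/(107 − 31) = 0.7, so p = 90.5 + 0.7q.
Competitive equilibrium: 165 − 0.5q = 90.5 + 0.7q → q* = 62.0833, p* = 133.9583.
With the tax, the buyer price exceeds the seller price by 48.5: (165 − 0.5q) − (90.5 + 0.7q) = 48.5 → q' = 21.6667.
Δq = 62.0833 − 21.6667 = 40.4166; the wedge equals the tax, 48.5.
The triangle = ½ × 40.4166 × 48.5 = €980.10 million.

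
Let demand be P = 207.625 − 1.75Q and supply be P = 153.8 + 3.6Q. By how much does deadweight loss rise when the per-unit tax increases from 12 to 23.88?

39.84

Competitive equilibrium: 207.625 − 1.75Q = 153.8 + 3.6Q → Q* = 10.0607, P* = 190.0187.
For a per-unit tax t: ΔQ = t/5.35, so DWL = ½·t·(t/5.35) = t²/10.7.
At t = 12: DWL = 13.458. At t = 23.88: DWL = 53.295.
Increase = 53.295 − 13.458 = 39.84.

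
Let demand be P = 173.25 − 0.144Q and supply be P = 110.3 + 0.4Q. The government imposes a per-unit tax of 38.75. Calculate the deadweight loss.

Competitive equilibrium: 173.25 − 0.144Q = 110.3 + 0.4Q → Q* = 115.7169, P* = 156.5868.
With the tax, the buyer price exceeds the seller price by 38.75: (173.25 − 0.144Q) − (110.3 + 0.4Q) = 38.75 → Q' = 44.4853.
ΔQ = 115.7169 − 44.4853 = 71.2316; the wedge equals the tax, 38.75.
The triangle = ½ × 71.2316 × 38.75 = 1380.11.

1380.11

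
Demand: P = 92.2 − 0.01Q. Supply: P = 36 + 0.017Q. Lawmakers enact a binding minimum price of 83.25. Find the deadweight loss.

19004.47

Competitive equilibrium: 92.2 − 0.01Q = 36 + 0.017Q → Q* = 2081.4815, P* = 71.3852.
At the floor P = 83.25, quantity demanded = (92.2 − 83.25)/0.01 = 895.
Sellers' marginal cost at Q' = 895: 36 + 0.017·895 = 51.215.
ΔQ = 2081.4815 − 895 = 1186.4815; wedge = 83.25 − 51.215 = 32.035.
Deadweight loss = ½ × 1186.4815 × 32.035 = 19004.47.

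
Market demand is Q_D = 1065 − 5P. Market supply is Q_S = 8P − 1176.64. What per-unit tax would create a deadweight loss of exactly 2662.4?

In inverse form: demand P = 213 − 0.2Q, supply P = 147.08 + 0.125Q.
Competitive equilibrium: 213 − 0.2Q = 147.08 + 0.125Q → Q* = 202.8308, P* = 172.4338.
A tax t gives ΔQ = t/0.325 and wedge t, so DWL = t²/0.65.
t²/0.65 = 2662.4 → t² = 1730.56 → t = 41.6.

41.6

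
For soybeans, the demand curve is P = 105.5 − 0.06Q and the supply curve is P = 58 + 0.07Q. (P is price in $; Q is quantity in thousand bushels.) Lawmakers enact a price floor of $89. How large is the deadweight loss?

Competitive equilibrium: 105.5 − 0.06Q = 58 + 0.07Q → Q* = 365.3846, P* = 83.5769.
At the floor P = 89, quantity demanded = (105.5 − 89)/0.06 = 275.
Sellers' marginal cost at Q' = 275: 58 + 0.07·275 = 77.25.
ΔQ = 365.3846 − 275 = 90.3846; wedge = 89 − 77.25 = 11.75.
The triangle = ½ × 90.3846 × 11.75 = $531.01 thousand.

$531.01 thousand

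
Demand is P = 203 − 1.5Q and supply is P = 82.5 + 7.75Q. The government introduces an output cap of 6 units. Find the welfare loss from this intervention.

228.38

Competitive equilibrium: 203 − 1.5Q = 82.5 + 7.75Q → Q* = 13.027, P* = 183.4595.
At Q = 6: demand price = 203 − 1.5·6 = 194; supply price = 82.5 + 7.75·6 = 129.
ΔQ = 13.027 − 6 = 7.027; wedge = 194 − 129 = 65.
Deadweight loss = ½ × 7.027 × 65 = 228.38.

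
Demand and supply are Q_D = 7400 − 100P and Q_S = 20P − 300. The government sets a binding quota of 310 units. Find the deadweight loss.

In inverse form: demand P = 74 − 0.01Q, supply P = 15 + 0.05Q.
Competitive equilibrium: 74 − 0.01Q = 15 + 0.05Q → Q* = 983.3333, P* = 64.1667.
At Q = 310: demand price = 74 − 0.01·310 = 70.9; supply price = 15 + 0.05·310 = 30.5.
ΔQ = 983.3333 − 310 = 673.3333; wedge = 70.9 − 30.5 = 40.4.
Deadweight loss = ½ × 673.3333 × 40.4 = 13601.33.

13601.33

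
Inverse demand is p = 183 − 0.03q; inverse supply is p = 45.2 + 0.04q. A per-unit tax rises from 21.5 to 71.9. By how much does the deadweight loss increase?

33624

Competitive equilibrium: 183 − 0.03q = 45.2 + 0.04q → q* = 1968.5714, p* = 123.9429.
For a per-unit tax t: Δq = t/0.07, so DWL = ½·t·(t/0.07) = t²/0.14.
At t = 21.5: DWL = 3301.786. At t = 71.9: DWL = 36925.786.
Increase = 36925.786 − 3301.786 = 33624.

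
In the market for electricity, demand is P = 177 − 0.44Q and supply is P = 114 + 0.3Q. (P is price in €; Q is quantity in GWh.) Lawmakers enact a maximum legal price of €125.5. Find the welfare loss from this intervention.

Competitive equilibrium: 177 − 0.44Q = 114 + 0.3Q → Q* = 85.1351, P* = 139.5405.
At the ceiling P = 125.5, quantity supplied = (125.5 − 114)/0.3 = 38.3333.
Willingness to pay at Q' = 38.3333: 177 − 0.44·38.3333 = 160.1333.
ΔQ = 85.1351 − 38.3333 = 46.8018; wedge = 160.1333 − 125.5 = 34.6333.
The triangle = ½ × 46.8018 × 34.6333 = €810.45.

€810.45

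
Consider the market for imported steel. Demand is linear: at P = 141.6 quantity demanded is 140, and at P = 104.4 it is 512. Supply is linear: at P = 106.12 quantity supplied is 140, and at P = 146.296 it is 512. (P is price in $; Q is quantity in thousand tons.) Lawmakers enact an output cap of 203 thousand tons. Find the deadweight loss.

$1203.57 thousand

Demand slope = (104.4 − 141.6)/(512 − 140) = −0.1, so P = 155.6 − 0.1Q.
Supply slope = (146.296 − 106.12)/(512 − 140) = 0.108, so P = 91 + 0.108Q.
Competitive equilibrium: 155.6 − 0.1Q = 91 + 0.108Q → Q* = 310.5769, P* = 124.5423.
At Q = 203: demand price = 155.6 − 0.1·203 = 135.3; supply price = 91 + 0.108·203 = 112.924.
ΔQ = 310.5769 − 203 = 107.5769; wedge = 135.3 − 112.924 = 22.376.
The triangle = ½ × 107.5769 × 22.376 = $1203.57 thousand.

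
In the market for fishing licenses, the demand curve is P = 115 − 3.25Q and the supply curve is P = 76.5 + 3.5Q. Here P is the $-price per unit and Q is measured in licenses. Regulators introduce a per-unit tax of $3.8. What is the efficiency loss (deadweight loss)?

Competitive equilibrium: 115 − 3.25Q = 76.5 + 3.5Q → Q* = 5.7037, P* = 96.463.
With the tax, the buyer price exceeds the seller price by 3.8: (115 − 3.25Q) − (76.5 + 3.5Q) = 3.8 → Q' = 5.1407.
ΔQ = 5.7037 − 5.1407 = 0.563; the wedge equals the tax, 3.8.
Welfare loss = ½ × 0.563 × 3.8 = $1.07.

$1.07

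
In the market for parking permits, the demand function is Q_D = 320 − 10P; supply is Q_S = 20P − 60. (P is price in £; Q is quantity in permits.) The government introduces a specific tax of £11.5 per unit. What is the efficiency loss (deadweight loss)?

In inverse form: demand P = 32 − 0.1Q, supply P = 3 + 0.05Q.
Competitive equilibrium: 32 − 0.1Q = 3 + 0.05Q → Q* = 193.3333, P* = 12.6667.
With the tax, the buyer price exceeds the seller price by 11.5: (32 − 0.1Q) − (3 + 0.05Q) = 11.5 → Q' = 116.6667.
ΔQ = 193.3333 − 116.6667 = 76.6666; the wedge equals the tax, 11.5.
DWL = ½ × 76.6666 × 11.5 = £440.83.

£440.83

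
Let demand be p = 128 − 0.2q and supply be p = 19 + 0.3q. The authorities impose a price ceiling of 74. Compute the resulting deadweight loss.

300.44

Competitive equilibrium: 128 − 0.2q = 19 + 0.3q → q* = 218, p* = 84.4.
At the ceiling p = 74, quantity supplied = (74 − 19)/0.3 = 183.3333.
Willingness to pay at q' = 183.3333: 128 − 0.2·183.3333 = 91.3333.
Δq = 218 − 183.3333 = 34.6667; wedge = 91.3333 − 74 = 17.3333.
DWL = ½ × 34.6667 × 17.3333 = 300.44.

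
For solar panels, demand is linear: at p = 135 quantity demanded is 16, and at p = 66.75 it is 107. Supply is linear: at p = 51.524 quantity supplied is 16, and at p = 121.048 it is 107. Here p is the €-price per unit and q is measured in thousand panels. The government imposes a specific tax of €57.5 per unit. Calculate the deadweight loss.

€1091.89 thousand

Demand slope = (66.75 − 135)/(107 − 16) = −0.75, so p = 147 − 0.75q.
Supply slope = (121.048 − 51.524)/(107 − 16) = 0.764, so p = 39.3 + 0.764q.
Competitive equilibrium: 147 − 0.75q = 39.3 + 0.764q → q* = 71.1361, p* = 93.648.
With the tax, the buyer price exceeds the seller price by 57.5: (147 − 0.75q) − (39.3 + 0.764q) = 57.5 → q' = 33.1572.
Δq = 71.1361 − 33.1572 = 37.9789; the wedge equals the tax, 57.5.
The triangle = ½ × 37.9789 × 57.5 = €1091.89 thousand.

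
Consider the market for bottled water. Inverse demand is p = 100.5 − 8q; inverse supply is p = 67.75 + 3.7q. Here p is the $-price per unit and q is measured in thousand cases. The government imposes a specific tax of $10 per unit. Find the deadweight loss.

$4.27 thousand

Competitive equilibrium: 100.5 − 8q = 67.75 + 3.7q → q* = 2.7991, p* = 78.1068.
With the tax, the buyer price exceeds the seller price by 10: (100.5 − 8q) − (67.75 + 3.7q) = 10 → q' = 1.9444.
Δq = 2.7991 − 1.9444 = 0.8547; the wedge equals the tax, 10.
The triangle = ½ × 0.8547 × 10 = $4.27 thousand.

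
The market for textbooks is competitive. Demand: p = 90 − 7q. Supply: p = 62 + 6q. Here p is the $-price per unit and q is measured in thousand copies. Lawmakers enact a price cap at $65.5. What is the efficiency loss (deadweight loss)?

Competitive equilibrium: 90 − 7q = 62 + 6q → q* = 2.1538, p* = 74.9231.
At the ceiling p = 65.5, quantity supplied = (65.5 − 62)/6 = 0.5833.
Willingness to pay at q' = 0.5833: 90 − 7·0.5833 = 85.9169.
Δq = 2.1538 − 0.5833 = 1.5705; wedge = 85.9169 − 65.5 = 20.4169.
Deadweight loss = ½ × 1.5705 × 20.4169 = $16.03 thousand.

$16.03 thousand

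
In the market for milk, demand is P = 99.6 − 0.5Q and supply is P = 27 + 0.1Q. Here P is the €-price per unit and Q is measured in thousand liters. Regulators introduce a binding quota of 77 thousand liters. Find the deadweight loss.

Competitive equilibrium: 99.6 − 0.5Q = 27 + 0.1Q → Q* = 121, P* = 39.1.
At Q = 77: demand price = 99.6 − 0.5·77 = 61.1; supply price = 27 + 0.1·77 = 34.7.
ΔQ = 121 − 77 = 44; wedge = 61.1 − 34.7 = 26.4.
The triangle = ½ × 44 × 26.4 = €580.80 thousand.

€580.80 thousand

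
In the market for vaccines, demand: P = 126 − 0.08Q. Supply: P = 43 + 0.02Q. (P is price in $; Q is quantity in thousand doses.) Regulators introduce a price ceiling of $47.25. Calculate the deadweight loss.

Competitive equilibrium: 126 − 0.08Q = 43 + 0.02Q → Q* = 830, P* = 59.6.
At the ceiling P = 47.25, quantity supplied = (47.25 − 43)/0.02 = 212.5.
Willingness to pay at Q' = 212.5: 126 − 0.08·212.5 = 109.
ΔQ = 830 − 212.5 = 617.5; wedge = 109 − 47.25 = 61.75.
DWL = ½ × 617.5 × 61.75 = $19065.31 thousand.

$19065.31 thousand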